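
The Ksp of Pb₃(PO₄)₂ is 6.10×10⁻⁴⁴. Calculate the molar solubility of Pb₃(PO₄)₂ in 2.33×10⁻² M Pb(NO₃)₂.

Pb₃(PO₄)₂(s) ⇌ 3 Pb²⁺(aq) + 2 PO₄³⁻(aq)
Pb²⁺ is already present at 2.33×10⁻² M. If s mol/L of Pb₃(PO₄)₂ dissolves, [PO₄³⁻] = 2s while [Pb²⁺] ≈ 2.33×10⁻² M.
Ksp = [Pb²⁺]^3[PO₄³⁻]^2 = (2.33×10⁻²)^3(2s)^2
(2s)^2 = 6.10×10⁻⁴⁴ / (2.33×10⁻²)^3 = 4.82×10⁻³⁹
s = 3.47×10⁻²⁰ M

3.47×10⁻²⁰ M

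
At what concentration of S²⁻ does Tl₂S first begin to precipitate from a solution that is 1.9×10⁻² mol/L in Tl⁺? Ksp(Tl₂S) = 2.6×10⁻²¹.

7.2×10⁻¹⁸ M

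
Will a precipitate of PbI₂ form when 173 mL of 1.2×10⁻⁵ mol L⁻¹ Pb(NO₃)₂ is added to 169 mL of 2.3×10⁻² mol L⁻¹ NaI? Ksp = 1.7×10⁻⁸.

The combined volume is 342 mL.
[Pb²⁺] = (1.2×10⁻⁵)(173)/342 = 6.1×10⁻⁶ mol L⁻¹
[I⁻] = (2.3×10⁻²)(169)/342 = 1.1×10⁻² mol L⁻¹
Q = [Pb²⁺][I⁻]^2 = 7.8×10⁻¹⁰
Since Q (7.8×10⁻¹⁰) is less than Ksp (1.7×10⁻⁸), no PbI₂ precipitates.

No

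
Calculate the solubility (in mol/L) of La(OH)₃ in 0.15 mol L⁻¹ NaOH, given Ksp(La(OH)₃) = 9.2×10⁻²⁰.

La(OH)₃(s) ⇌ La³⁺(aq) + 3 OH⁻(aq)
The solution already contains OH⁻ at 0.15 mol L⁻¹. Let s be the molar solubility of La(OH)₃.
[OH⁻] ≈ 0.15 mol L⁻¹ (common ion dominates); [La³⁺] = s.
Ksp = [La³⁺][OH⁻]^3 = s(0.15)^3
s = 9.2×10⁻²⁰ / (0.15)^3 = 2.7×10⁻¹⁷
s = 2.7×10⁻¹⁷ mol L⁻¹

2.7×10⁻¹⁷ M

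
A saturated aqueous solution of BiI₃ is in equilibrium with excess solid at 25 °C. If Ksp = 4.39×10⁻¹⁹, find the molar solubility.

BiI₃(s) ⇌ Bi³⁺(aq) + 3 I⁻(aq)
Call the molar solubility s, so that [Bi³⁺] = s and [I⁻] = 3s.
Ksp = [Bi³⁺][I⁻]^3 = s · (3s)^3 = 27s^4
27s^4 = 4.39×10⁻¹⁹  ⇒  s^4 = 1.63×10⁻²⁰
s = (1.63×10⁻²⁰)^(1/4) = 1.13×10⁻⁵ M

1.13×10⁻⁵ M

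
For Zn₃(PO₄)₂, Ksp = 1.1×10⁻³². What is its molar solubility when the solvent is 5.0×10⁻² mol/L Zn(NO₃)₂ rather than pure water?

Zn₃(PO₄)₂(s) ⇌ 3 Zn²⁺(aq) + 2 PO₄³⁻(aq)
With Zn²⁺ already at 5.0×10⁻² mol/L and s small, take [Zn²⁺] ≈ 5.0×10⁻² mol/L and [PO₄³⁻] = 2s.
Ksp = [Zn²⁺]^3[PO₄³⁻]^2 = (5.0×10⁻²)^3(2s)^2
(2s)^2 = 1.1×10⁻³² / (5.0×10⁻²)^3 = 8.8×10⁻²⁹
s = 4.7×10⁻¹⁵ mol/L

4.7×10⁻¹⁵ M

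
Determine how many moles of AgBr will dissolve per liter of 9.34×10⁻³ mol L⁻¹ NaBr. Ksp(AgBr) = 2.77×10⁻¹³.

2.97×10⁻¹¹ M

AgBr(s) ⇌ Ag⁺(aq) + Br⁻(aq)
Let s be the solubility of AgBr here. The common ion gives [Br⁻] ≈ 9.34×10⁻³ mol L⁻¹, and [Ag⁺] = s.
Ksp = [Ag⁺][Br⁻] = s(9.34×10⁻³)
s = 2.77×10⁻¹³ / (9.34×10⁻³) = 2.97×10⁻¹¹
s = 2.97×10⁻¹¹ mol L⁻¹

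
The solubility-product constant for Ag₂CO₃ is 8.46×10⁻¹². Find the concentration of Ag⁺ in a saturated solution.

2.57×10⁻⁴ M

Ag₂CO₃(s) ⇌ 2 Ag⁺(aq) + CO₃²⁻(aq)
Let s be the molar solubility. Then [Ag⁺] = 2s and [CO₃²⁻] = s.
Ksp = [Ag⁺]^2[CO₃²⁻] = (2s)^2 · s = 4s^3 = 8.46×10⁻¹²
s = 1.28×10⁻⁴ mol/L
[Ag⁺] = 2s = 2.57×10⁻⁴ mol/L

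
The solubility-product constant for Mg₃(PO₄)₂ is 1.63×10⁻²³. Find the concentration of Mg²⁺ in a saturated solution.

Mg₃(PO₄)₂(s) ⇌ 3 Mg²⁺(aq) + 2 PO₄³⁻(aq)
With molar solubility s: [Mg²⁺] = 3s, [PO₄³⁻] = 2s.
Ksp = [Mg²⁺]^3[PO₄³⁻]^2 = (3s)^3 · (2s)^2 = 108s^5 = 1.63×10⁻²³
s = 1.09×10⁻⁵ mol/L
[Mg²⁺] = 3s = 3.26×10⁻⁵ mol/L

3.26×10⁻⁵ M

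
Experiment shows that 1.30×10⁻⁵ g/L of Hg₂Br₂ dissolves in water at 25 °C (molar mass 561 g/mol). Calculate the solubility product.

Ksp = 4.98×10⁻²³

s = (1.30×10⁻⁵ g L⁻¹)/(561 g mol⁻¹) = 2.3173×10⁻⁸ M
Hg₂Br₂(s) ⇌ Hg₂²⁺(aq) + 2 Br⁻(aq)
If s mol/L of Hg₂Br₂ dissolves, [Hg₂²⁺] = s and [Br⁻] = 2s.
Ksp = [Hg₂²⁺][Br⁻]^2 = s · (2s)^2 = 4s^3
Ksp = 4 × (2.3173×10⁻⁸)^3 = 4.98×10⁻²³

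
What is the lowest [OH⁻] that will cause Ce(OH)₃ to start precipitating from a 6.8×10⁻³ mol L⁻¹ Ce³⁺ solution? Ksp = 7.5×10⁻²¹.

1.0×10⁻⁶ M

Each salt precipitates once Q = Ksp for that salt.
Ce(OH)₃(s) ⇌ Ce³⁺(aq) + 3 OH⁻(aq)
Ksp = [Ce³⁺][OH⁻]^3 = [OH⁻]^3(6.8×10⁻³)
[OH⁻]^3 = 7.5×10⁻²¹ / (6.8×10⁻³) = 1.1×10⁻¹⁸
[OH⁻] = 1.0×10⁻⁶ mol L⁻¹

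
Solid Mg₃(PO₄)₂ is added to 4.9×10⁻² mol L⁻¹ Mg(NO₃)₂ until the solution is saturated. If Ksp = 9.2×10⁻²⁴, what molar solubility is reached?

1.4×10⁻¹⁰ M

Mg₃(PO₄)₂(s) ⇌ 3 Mg²⁺(aq) + 2 PO₄³⁻(aq)
Let s be the solubility of Mg₃(PO₄)₂ here. The common ion gives [Mg²⁺] ≈ 4.9×10⁻² mol L⁻¹, and [PO₄³⁻] = 2s.
Ksp = [Mg²⁺]^3[PO₄³⁻]^2 = (4.9×10⁻²)^3(2s)^2
(2s)^2 = 9.2×10⁻²⁴ / (4.9×10⁻²)^3 = 7.8×10⁻²⁰
s = 1.4×10⁻¹⁰ mol L⁻¹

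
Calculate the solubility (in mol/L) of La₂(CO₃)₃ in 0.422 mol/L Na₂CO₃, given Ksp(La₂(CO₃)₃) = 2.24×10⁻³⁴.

2.73×10⁻¹⁷ M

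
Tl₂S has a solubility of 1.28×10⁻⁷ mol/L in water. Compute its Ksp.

Ksp = 8.39×10⁻²¹

Tl₂S(s) ⇌ 2 Tl⁺(aq) + S²⁻(aq)
Call the molar solubility s, so that [Tl⁺] = 2s and [S²⁻] = s.
Ksp = [Tl⁺]^2[S²⁻] = (2s)^2 · s = 4s^3
Ksp = 4 × (1.28×10⁻⁷)^3 = 8.39×10⁻²¹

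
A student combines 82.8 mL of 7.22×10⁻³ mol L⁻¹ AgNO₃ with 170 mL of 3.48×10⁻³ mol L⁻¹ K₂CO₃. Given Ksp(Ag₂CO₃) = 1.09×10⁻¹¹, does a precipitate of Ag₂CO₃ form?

Yes

The combined volume is 252.8 mL.
[Ag⁺] = (7.22×10⁻³)(82.8)/252.8 = 2.36×10⁻³ mol L⁻¹
[CO₃²⁻] = (3.48×10⁻³)(170)/252.8 = 2.34×10⁻³ mol L⁻¹
Q = [Ag⁺]^2[CO₃²⁻] = 1.31×10⁻⁸
Q = 1.31×10⁻⁸ > Ksp = 1.09×10⁻¹¹, so the solution is supersaturated and Ag₂CO₃ precipitates.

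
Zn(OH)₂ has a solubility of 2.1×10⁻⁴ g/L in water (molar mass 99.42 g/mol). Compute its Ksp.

Molar solubility s = (2.1×10⁻⁴ g/L) / (99.42 g/mol) = 2.112×10⁻⁶ mol/L
Zn(OH)₂(s) ⇌ Zn²⁺(aq) + 2 OH⁻(aq)
Let s be the molar solubility. Then [Zn²⁺] = s and [OH⁻] = 2s.
Ksp = [Zn²⁺][OH⁻]^2 = s · (2s)^2 = 4s^3
Ksp = 4 × (2.112×10⁻⁶)^3 = 3.8×10⁻¹⁷

Ksp = 3.8×10⁻¹⁷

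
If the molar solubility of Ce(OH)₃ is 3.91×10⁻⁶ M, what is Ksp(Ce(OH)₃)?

Ce(OH)₃(s) ⇌ Ce³⁺(aq) + 3 OH⁻(aq)
For each mole of Ce(OH)₃ that dissolves per liter, [Ce³⁺] = s and [OH⁻] = 3s; let s denote this solubility.
Ksp = [Ce³⁺][OH⁻]^3 = s · (3s)^3 = 27s^4
Ksp = 27 × (3.91×10⁻⁶)^4 = 6.31×10⁻²¹

Ksp = 6.31×10⁻²¹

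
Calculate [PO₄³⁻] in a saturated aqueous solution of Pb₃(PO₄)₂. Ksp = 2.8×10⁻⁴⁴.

Pb₃(PO₄)₂(s) ⇌ 3 Pb²⁺(aq) + 2 PO₄³⁻(aq)
With molar solubility s: [Pb²⁺] = 3s, [PO₄³⁻] = 2s.
Ksp = [Pb²⁺]^3[PO₄³⁻]^2 = (3s)^3 · (2s)^2 = 108s^5 = 2.8×10⁻⁴⁴
s = 7.6×10⁻¹⁰ mol L⁻¹
[PO₄³⁻] = 2s = 1.5×10⁻⁹ mol L⁻¹

1.5×10⁻⁹ M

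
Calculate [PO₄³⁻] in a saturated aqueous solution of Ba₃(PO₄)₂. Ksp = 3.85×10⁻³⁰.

Ba₃(PO₄)₂(s) ⇌ 3 Ba²⁺(aq) + 2 PO₄³⁻(aq)
Call the molar solubility s, so that [Ba²⁺] = 3s and [PO₄³⁻] = 2s.
Ksp = [Ba²⁺]^3[PO₄³⁻]^2 = (3s)^3 · (2s)^2 = 108s^5 = 3.85×10⁻³⁰
s = 5.13×10⁻⁷ mol/L
[PO₄³⁻] = 2s = 1.03×10⁻⁶ mol/L

1.03×10⁻⁶ M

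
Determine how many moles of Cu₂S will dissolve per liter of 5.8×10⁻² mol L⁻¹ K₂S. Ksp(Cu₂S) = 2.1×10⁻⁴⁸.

3.0×10⁻²⁴ M

Cu₂S(s) ⇌ 2 Cu⁺(aq) + S²⁻(aq)
Let s be the solubility of Cu₂S here. The common ion gives [S²⁻] ≈ 5.8×10⁻² mol L⁻¹, and [Cu⁺] = 2s.
Ksp = [Cu⁺]^2[S²⁻] = (2s)^2(5.8×10⁻²)
(2s)^2 = 2.1×10⁻⁴⁸ / (5.8×10⁻²) = 3.6×10⁻⁴⁷
s = 3.0×10⁻²⁴ mol L⁻¹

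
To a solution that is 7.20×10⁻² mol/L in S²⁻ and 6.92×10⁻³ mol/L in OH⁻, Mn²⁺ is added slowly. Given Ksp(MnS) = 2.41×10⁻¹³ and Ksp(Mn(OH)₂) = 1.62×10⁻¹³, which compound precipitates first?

MnS

The threshold for precipitation is Q = Ksp.
For MnS: [Mn²⁺] = (Ksp/[S²⁻]) = 3.35×10⁻¹² mol/L
For Mn(OH)₂: [Mn²⁺] = (Ksp/[OH⁻]^2) = 3.38×10⁻⁹ mol/L
Since MnS needs less Mn²⁺ to reach saturation, it precipitates first.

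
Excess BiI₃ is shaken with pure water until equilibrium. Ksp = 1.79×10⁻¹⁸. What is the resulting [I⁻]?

BiI₃(s) ⇌ Bi³⁺(aq) + 3 I⁻(aq)
With molar solubility s: [Bi³⁺] = s, [I⁻] = 3s.
Ksp = [Bi³⁺][I⁻]^3 = s · (3s)^3 = 27s^4 = 1.79×10⁻¹⁸
s = 1.60×10⁻⁵ mol L⁻¹
[I⁻] = 3s = 4.81×10⁻⁵ mol L⁻¹

4.81×10⁻⁵ M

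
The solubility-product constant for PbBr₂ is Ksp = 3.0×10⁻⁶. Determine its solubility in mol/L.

9.1×10⁻³ M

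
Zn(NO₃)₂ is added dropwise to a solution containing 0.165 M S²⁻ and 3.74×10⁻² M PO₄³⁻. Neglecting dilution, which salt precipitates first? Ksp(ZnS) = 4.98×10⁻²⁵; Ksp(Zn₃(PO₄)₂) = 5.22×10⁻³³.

ZnS

Precipitation begins when Q = Ksp.
For ZnS: [Zn²⁺] = (Ksp/[S²⁻]) = 3.02×10⁻²⁴ M
For Zn₃(PO₄)₂: [Zn²⁺] = (Ksp/[PO₄³⁻]^2)^(1/3) = 1.55×10⁻¹⁰ M
Since ZnS needs less Zn²⁺ to reach saturation, it precipitates first.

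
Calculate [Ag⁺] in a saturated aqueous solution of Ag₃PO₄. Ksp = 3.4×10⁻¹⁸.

Ag₃PO₄(s) ⇌ 3 Ag⁺(aq) + PO₄³⁻(aq)
Call the molar solubility s, so that [Ag⁺] = 3s and [PO₄³⁻] = s.
Ksp = [Ag⁺]^3[PO₄³⁻] = (3s)^3 · s = 27s^4 = 3.4×10⁻¹⁸
s = 1.9×10⁻⁵ M
[Ag⁺] = 3s = 5.7×10⁻⁵ M

5.7×10⁻⁵ M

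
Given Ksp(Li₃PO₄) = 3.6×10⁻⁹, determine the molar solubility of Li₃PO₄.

3.4×10⁻³ M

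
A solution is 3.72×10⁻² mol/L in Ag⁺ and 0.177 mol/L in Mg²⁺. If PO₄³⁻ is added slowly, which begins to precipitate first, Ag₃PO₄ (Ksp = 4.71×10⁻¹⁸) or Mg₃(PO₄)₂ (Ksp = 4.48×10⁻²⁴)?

Ag₃PO₄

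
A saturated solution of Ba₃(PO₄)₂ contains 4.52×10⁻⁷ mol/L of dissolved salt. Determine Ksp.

Ba₃(PO₄)₂(s) ⇌ 3 Ba²⁺(aq) + 2 PO₄³⁻(aq)
If s mol/L of Ba₃(PO₄)₂ dissolves, [Ba²⁺] = 3s and [PO₄³⁻] = 2s.
Ksp = [Ba²⁺]^3[PO₄³⁻]^2 = (3s)^3 · (2s)^2 = 108s^5
Ksp = 108 × (4.52×10⁻⁷)^5 = 2.04×10⁻³⁰

Ksp = 2.04×10⁻³⁰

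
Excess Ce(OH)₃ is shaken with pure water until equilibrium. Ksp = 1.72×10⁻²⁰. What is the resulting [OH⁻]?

Ce(OH)₃(s) ⇌ Ce³⁺(aq) + 3 OH⁻(aq)
With molar solubility s: [Ce³⁺] = s, [OH⁻] = 3s.
Ksp = [Ce³⁺][OH⁻]^3 = s · (3s)^3 = 27s^4 = 1.72×10⁻²⁰
s = 5.02×10⁻⁶ mol/L
[OH⁻] = 3s = 1.51×10⁻⁵ mol/L

1.51×10⁻⁵ M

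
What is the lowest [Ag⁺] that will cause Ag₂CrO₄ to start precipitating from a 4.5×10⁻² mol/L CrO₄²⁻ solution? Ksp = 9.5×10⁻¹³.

4.6×10⁻⁶ M

Precipitation of each salt begins when its ion product equals Ksp.
Ag₂CrO₄(s) ⇌ 2 Ag⁺(aq) + CrO₄²⁻(aq)
Ksp = [Ag⁺]^2[CrO₄²⁻] = [Ag⁺]^2(4.5×10⁻²)
[Ag⁺]^2 = 9.5×10⁻¹³ / (4.5×10⁻²) = 2.1×10⁻¹¹
[Ag⁺] = 4.6×10⁻⁶ mol/L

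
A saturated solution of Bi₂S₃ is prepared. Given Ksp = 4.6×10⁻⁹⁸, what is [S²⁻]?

Bi₂S₃(s) ⇌ 2 Bi³⁺(aq) + 3 S²⁻(aq)
Let s be the molar solubility. Then [Bi³⁺] = 2s and [S²⁻] = 3s.
Ksp = [Bi³⁺]^2[S²⁻]^3 = (2s)^2 · (3s)^3 = 108s^5 = 4.6×10⁻⁹⁸
s = 1.3×10⁻²⁰ mol L⁻¹
[S²⁻] = 3s = 4.0×10⁻²⁰ mol L⁻¹

4.0×10⁻²⁰ M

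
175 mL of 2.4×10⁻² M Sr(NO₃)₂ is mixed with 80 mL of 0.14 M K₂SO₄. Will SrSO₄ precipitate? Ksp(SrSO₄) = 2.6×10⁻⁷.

Yes

The combined volume is 255 mL.
[Sr²⁺] = (2.4×10⁻²)(175)/255 = 1.6×10⁻² M
[SO₄²⁻] = (0.14)(80)/255 = 4.4×10⁻² M
Q = [Sr²⁺][SO₄²⁻] = 7.2×10⁻⁴
Because Q > Ksp (7.2×10⁻⁴ vs 2.6×10⁻⁷), a precipitate of SrSO₄ forms.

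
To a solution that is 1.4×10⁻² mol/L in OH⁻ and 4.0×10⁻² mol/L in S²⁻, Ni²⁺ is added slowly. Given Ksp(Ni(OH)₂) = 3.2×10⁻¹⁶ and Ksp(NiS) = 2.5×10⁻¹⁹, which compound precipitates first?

A salt starts to precipitate once the ion product Q reaches its Ksp.
For Ni(OH)₂: [Ni²⁺] = (Ksp/[OH⁻]^2) = 1.6×10⁻¹² mol/L
For NiS: [Ni²⁺] = (Ksp/[S²⁻]) = 6.3×10⁻¹⁸ mol/L
Since NiS needs less Ni²⁺ to reach saturation, it precipitates first.

NiS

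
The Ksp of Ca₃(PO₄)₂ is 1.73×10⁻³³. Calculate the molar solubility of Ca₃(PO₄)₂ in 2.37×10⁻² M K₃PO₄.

Ca₃(PO₄)₂(s) ⇌ 3 Ca²⁺(aq) + 2 PO₄³⁻(aq)
PO₄³⁻ is already present at 2.37×10⁻² M. If s mol/L of Ca₃(PO₄)₂ dissolves, [Ca²⁺] = 3s while [PO₄³⁻] ≈ 2.37×10⁻² M.
Ksp = [Ca²⁺]^3[PO₄³⁻]^2 = (3s)^3(2.37×10⁻²)^2
(3s)^3 = 1.73×10⁻³³ / (2.37×10⁻²)^2 = 3.08×10⁻³⁰
s = 4.85×10⁻¹¹ M

4.85×10⁻¹¹ M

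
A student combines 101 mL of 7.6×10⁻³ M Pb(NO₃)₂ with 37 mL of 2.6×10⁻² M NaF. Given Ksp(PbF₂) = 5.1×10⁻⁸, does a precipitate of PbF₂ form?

Total volume after mixing = 101 + 37 = 138 mL.
[Pb²⁺] = (7.6×10⁻³)(101)/138 = 5.6×10⁻³ M
[F⁻] = (2.6×10⁻²)(37)/138 = 7.0×10⁻³ M
Q = [Pb²⁺][F⁻]^2 = 2.7×10⁻⁷
Since Q (2.7×10⁻⁷) exceeds Ksp (5.1×10⁻⁸), PbF₂ will precipitate.

Yes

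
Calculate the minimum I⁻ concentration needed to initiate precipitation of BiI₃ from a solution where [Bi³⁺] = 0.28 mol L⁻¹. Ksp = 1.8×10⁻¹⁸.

1.9×10⁻⁶ M

A salt starts to precipitate once the ion product Q reaches its Ksp.
BiI₃(s) ⇌ Bi³⁺(aq) + 3 I⁻(aq)
Ksp = [Bi³⁺][I⁻]^3 = [I⁻]^3(0.28)
[I⁻]^3 = 1.8×10⁻¹⁸ / (0.28) = 6.4×10⁻¹⁸
[I⁻] = 1.9×10⁻⁶ mol L⁻¹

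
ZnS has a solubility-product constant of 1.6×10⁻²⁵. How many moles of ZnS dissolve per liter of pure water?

ZnS(s) ⇌ Zn²⁺(aq) + S²⁻(aq)
For each mole of ZnS that dissolves per liter, [Zn²⁺] = s and [S²⁻] = s; let s denote this solubility.
Ksp = [Zn²⁺][S²⁻] = s · s = s^2
s^2 = 1.6×10⁻²⁵
s = (1.6×10⁻²⁵)^(1/2) = 4.0×10⁻¹³ mol/L

4.0×10⁻¹³ M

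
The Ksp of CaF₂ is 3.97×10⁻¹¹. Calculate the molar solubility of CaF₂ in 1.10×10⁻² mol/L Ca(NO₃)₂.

CaF₂(s) ⇌ Ca²⁺(aq) + 2 F⁻(aq)
Ca²⁺ is already present at 1.10×10⁻² mol/L. If s mol/L of CaF₂ dissolves, [F⁻] = 2s while [Ca²⁺] ≈ 1.10×10⁻² mol/L.
Ksp = [Ca²⁺][F⁻]^2 = (1.10×10⁻²)(2s)^2
(2s)^2 = 3.97×10⁻¹¹ / (1.10×10⁻²) = 3.61×10⁻⁹
s = 3.00×10⁻⁵ mol/L

3.00×10⁻⁵ M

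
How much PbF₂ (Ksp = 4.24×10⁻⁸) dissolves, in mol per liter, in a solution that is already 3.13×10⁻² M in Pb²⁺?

5.82×10⁻⁴ M

PbF₂(s) ⇌ Pb²⁺(aq) + 2 F⁻(aq)
Let s be the solubility of PbF₂ here. The common ion gives [Pb²⁺] ≈ 3.13×10⁻² M, and [F⁻] = 2s.
Ksp = [Pb²⁺][F⁻]^2 = (3.13×10⁻²)(2s)^2
(2s)^2 = 4.24×10⁻⁸ / (3.13×10⁻²) = 1.35×10⁻⁶
s = 5.82×10⁻⁴ M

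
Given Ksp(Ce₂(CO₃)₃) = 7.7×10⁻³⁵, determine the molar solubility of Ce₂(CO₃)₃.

Ce₂(CO₃)₃(s) ⇌ 2 Ce³⁺(aq) + 3 CO₃²⁻(aq)
With molar solubility s: [Ce³⁺] = 2s, [CO₃²⁻] = 3s.
Ksp = [Ce³⁺]^2[CO₃²⁻]^3 = (2s)^2 · (3s)^3 = 108s^5
108s^5 = 7.7×10⁻³⁵  ⇒  s^5 = 7.1×10⁻³⁷
s = 5.9×10⁻⁸ mol L⁻¹

5.9×10⁻⁸ M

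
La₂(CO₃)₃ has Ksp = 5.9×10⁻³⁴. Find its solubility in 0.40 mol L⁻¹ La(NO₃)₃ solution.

La₂(CO₃)₃(s) ⇌ 2 La³⁺(aq) + 3 CO₃²⁻(aq)
With La³⁺ already at 0.40 mol L⁻¹ and s small, take [La³⁺] ≈ 0.40 mol L⁻¹ and [CO₃²⁻] = 3s.
Ksp = [La³⁺]^2[CO₃²⁻]^3 = (0.40)^2(3s)^3
(3s)^3 = 5.9×10⁻³⁴ / (0.40)^2 = 3.7×10⁻³³
s = 5.1×10⁻¹² mol L⁻¹

5.1×10⁻¹² M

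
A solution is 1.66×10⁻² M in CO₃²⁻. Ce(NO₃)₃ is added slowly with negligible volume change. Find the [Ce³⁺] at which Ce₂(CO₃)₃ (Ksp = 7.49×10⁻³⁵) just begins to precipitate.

Precipitation of each salt begins when its ion product equals Ksp.
Ce₂(CO₃)₃(s) ⇌ 2 Ce³⁺(aq) + 3 CO₃²⁻(aq)
Ksp = [Ce³⁺]^2[CO₃²⁻]^3 = [Ce³⁺]^2(1.66×10⁻²)^3
[Ce³⁺]^2 = 7.49×10⁻³⁵ / (1.66×10⁻²)^3 = 1.64×10⁻²⁹
[Ce³⁺] = 4.05×10⁻¹⁵ M

4.05×10⁻¹⁵ M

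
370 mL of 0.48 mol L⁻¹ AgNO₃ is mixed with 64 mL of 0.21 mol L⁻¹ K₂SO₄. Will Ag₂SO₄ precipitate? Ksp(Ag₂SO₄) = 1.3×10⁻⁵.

Total volume after mixing = 370 + 64 = 434 mL.
[Ag⁺] = (0.48)(370)/434 = 0.41 mol L⁻¹
[SO₄²⁻] = (0.21)(64)/434 = 3.1×10⁻² mol L⁻¹
Q = [Ag⁺]^2[SO₄²⁻] = 5.2×10⁻³
Q = 5.2×10⁻³ > Ksp = 1.3×10⁻⁵, so the solution is supersaturated and Ag₂SO₄ precipitates.

Yes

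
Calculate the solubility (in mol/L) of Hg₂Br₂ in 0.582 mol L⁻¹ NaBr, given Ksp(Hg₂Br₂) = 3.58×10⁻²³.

Hg₂Br₂(s) ⇌ Hg₂²⁺(aq) + 2 Br⁻(aq)
Let s be the solubility of Hg₂Br₂ here. The common ion gives [Br⁻] ≈ 0.582 mol L⁻¹, and [Hg₂²⁺] = s.
Ksp = [Hg₂²⁺][Br⁻]^2 = s(0.582)^2
s = 3.58×10⁻²³ / (0.582)^2 = 1.06×10⁻²²
s = 1.06×10⁻²² mol L⁻¹

1.06×10⁻²² M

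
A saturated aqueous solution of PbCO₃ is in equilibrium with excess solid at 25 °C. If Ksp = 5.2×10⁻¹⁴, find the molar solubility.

2.3×10⁻⁷ M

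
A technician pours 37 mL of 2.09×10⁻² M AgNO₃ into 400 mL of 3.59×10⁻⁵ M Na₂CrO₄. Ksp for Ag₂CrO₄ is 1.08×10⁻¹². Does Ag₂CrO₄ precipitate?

Yes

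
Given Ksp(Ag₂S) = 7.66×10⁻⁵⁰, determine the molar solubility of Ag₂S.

2.68×10⁻¹⁷ M

Ag₂S(s) ⇌ 2 Ag⁺(aq) + S²⁻(aq)
Call the molar solubility s, so that [Ag⁺] = 2s and [S²⁻] = s.
Ksp = [Ag⁺]^2[S²⁻] = (2s)^2 · s = 4s^3
4s^3 = 7.66×10⁻⁵⁰  ⇒  s^3 = 1.92×10⁻⁵⁰
s = (1.92×10⁻⁵⁰)^(1/3) = 2.68×10⁻¹⁷ M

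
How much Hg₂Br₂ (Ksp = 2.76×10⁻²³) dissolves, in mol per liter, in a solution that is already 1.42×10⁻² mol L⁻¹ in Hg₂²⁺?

Hg₂Br₂(s) ⇌ Hg₂²⁺(aq) + 2 Br⁻(aq)
With Hg₂²⁺ already at 1.42×10⁻² mol L⁻¹ and s small, take [Hg₂²⁺] ≈ 1.42×10⁻² mol L⁻¹ and [Br⁻] = 2s.
Ksp = [Hg₂²⁺][Br⁻]^2 = (1.42×10⁻²)(2s)^2
(2s)^2 = 2.76×10⁻²³ / (1.42×10⁻²) = 1.94×10⁻²¹
s = 2.20×10⁻¹¹ mol L⁻¹

2.20×10⁻¹¹ M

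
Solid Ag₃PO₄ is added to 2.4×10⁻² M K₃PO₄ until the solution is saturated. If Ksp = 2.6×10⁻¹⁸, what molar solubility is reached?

1.6×10⁻⁶ M

Ag₃PO₄(s) ⇌ 3 Ag⁺(aq) + PO₄³⁻(aq)
With PO₄³⁻ already at 2.4×10⁻² M and s small, take [PO₄³⁻] ≈ 2.4×10⁻² M and [Ag⁺] = 3s.
Ksp = [Ag⁺]^3[PO₄³⁻] = (3s)^3(2.4×10⁻²)
(3s)^3 = 2.6×10⁻¹⁸ / (2.4×10⁻²) = 1.1×10⁻¹⁶
s = 1.6×10⁻⁶ M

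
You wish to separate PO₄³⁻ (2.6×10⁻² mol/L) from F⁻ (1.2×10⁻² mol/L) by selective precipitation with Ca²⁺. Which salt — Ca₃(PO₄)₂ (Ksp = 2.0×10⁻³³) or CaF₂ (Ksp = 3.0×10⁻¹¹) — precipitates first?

The threshold for precipitation is Q = Ksp.
For Ca₃(PO₄)₂: [Ca²⁺] = (Ksp/[PO₄³⁻]^2)^(1/3) = 1.4×10⁻¹⁰ mol/L
For CaF₂: [Ca²⁺] = (Ksp/[F⁻]^2) = 2.1×10⁻⁷ mol/L
The smaller threshold [Ca²⁺] is reached first, so Ca₃(PO₄)₂ precipitates first.

Ca₃(PO₄)₂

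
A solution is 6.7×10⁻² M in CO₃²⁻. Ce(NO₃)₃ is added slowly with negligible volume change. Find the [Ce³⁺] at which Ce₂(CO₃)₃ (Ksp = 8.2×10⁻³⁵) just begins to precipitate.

The threshold for precipitation is Q = Ksp.
Ce₂(CO₃)₃(s) ⇌ 2 Ce³⁺(aq) + 3 CO₃²⁻(aq)
Ksp = [Ce³⁺]^2[CO₃²⁻]^3 = [Ce³⁺]^2(6.7×10⁻²)^3
[Ce³⁺]^2 = 8.2×10⁻³⁵ / (6.7×10⁻²)^3 = 2.7×10⁻³¹
[Ce³⁺] = 5.2×10⁻¹⁶ M

5.2×10⁻¹⁶ M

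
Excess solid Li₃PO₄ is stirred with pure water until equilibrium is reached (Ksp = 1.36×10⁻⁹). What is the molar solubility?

Li₃PO₄(s) ⇌ 3 Li⁺(aq) + PO₄³⁻(aq)
With molar solubility s: [Li⁺] = 3s, [PO₄³⁻] = s.
Ksp = [Li⁺]^3[PO₄³⁻] = (3s)^3 · s = 27s^4
27s^4 = 1.36×10⁻⁹  ⇒  s^4 = 5.04×10⁻¹¹
s = 2.66×10⁻³ mol/L

2.66×10⁻³ M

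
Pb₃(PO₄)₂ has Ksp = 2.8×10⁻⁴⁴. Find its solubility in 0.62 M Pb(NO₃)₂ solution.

Pb₃(PO₄)₂(s) ⇌ 3 Pb²⁺(aq) + 2 PO₄³⁻(aq)
With Pb²⁺ already at 0.62 M and s small, take [Pb²⁺] ≈ 0.62 M and [PO₄³⁻] = 2s.
Ksp = [Pb²⁺]^3[PO₄³⁻]^2 = (0.62)^3(2s)^2
(2s)^2 = 2.8×10⁻⁴⁴ / (0.62)^3 = 1.2×10⁻⁴³
s = 1.7×10⁻²² M

1.7×10⁻²² M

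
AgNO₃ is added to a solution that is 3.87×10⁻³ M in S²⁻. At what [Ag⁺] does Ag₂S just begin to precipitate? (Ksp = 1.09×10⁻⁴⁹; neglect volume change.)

Precipitation begins when Q = Ksp.
Ag₂S(s) ⇌ 2 Ag⁺(aq) + S²⁻(aq)
Ksp = [Ag⁺]^2[S²⁻] = [Ag⁺]^2(3.87×10⁻³)
[Ag⁺]^2 = 1.09×10⁻⁴⁹ / (3.87×10⁻³) = 2.82×10⁻⁴⁷
[Ag⁺] = 5.31×10⁻²⁴ M

5.31×10⁻²⁴ M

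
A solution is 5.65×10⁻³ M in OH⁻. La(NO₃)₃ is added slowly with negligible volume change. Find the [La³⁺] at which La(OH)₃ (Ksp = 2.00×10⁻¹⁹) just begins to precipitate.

Precipitation of each salt begins when its ion product equals Ksp.
La(OH)₃(s) ⇌ La³⁺(aq) + 3 OH⁻(aq)
Ksp = [La³⁺][OH⁻]^3 = [La³⁺](5.65×10⁻³)^3
[La³⁺] = 2.00×10⁻¹⁹ / (5.65×10⁻³)^3 = 1.11×10⁻¹²
[La³⁺] = 1.11×10⁻¹² M

1.11×10⁻¹² M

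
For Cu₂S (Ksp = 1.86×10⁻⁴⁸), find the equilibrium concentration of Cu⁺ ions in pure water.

Cu₂S(s) ⇌ 2 Cu⁺(aq) + S²⁻(aq)
Let s be the molar solubility. Then [Cu⁺] = 2s and [S²⁻] = s.
Ksp = [Cu⁺]^2[S²⁻] = (2s)^2 · s = 4s^3 = 1.86×10⁻⁴⁸
s = 7.75×10⁻¹⁷ mol L⁻¹
[Cu⁺] = 2s = 1.55×10⁻¹⁶ mol L⁻¹

1.55×10⁻¹⁶ M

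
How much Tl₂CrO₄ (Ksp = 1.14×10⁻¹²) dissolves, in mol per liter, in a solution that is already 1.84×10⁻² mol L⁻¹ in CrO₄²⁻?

Tl₂CrO₄(s) ⇌ 2 Tl⁺(aq) + CrO₄²⁻(aq)
With CrO₄²⁻ already at 1.84×10⁻² mol L⁻¹ and s small, take [CrO₄²⁻] ≈ 1.84×10⁻² mol L⁻¹ and [Tl⁺] = 2s.
Ksp = [Tl⁺]^2[CrO₄²⁻] = (2s)^2(1.84×10⁻²)
(2s)^2 = 1.14×10⁻¹² / (1.84×10⁻²) = 6.20×10⁻¹¹
s = 3.94×10⁻⁶ mol L⁻¹

3.94×10⁻⁶ M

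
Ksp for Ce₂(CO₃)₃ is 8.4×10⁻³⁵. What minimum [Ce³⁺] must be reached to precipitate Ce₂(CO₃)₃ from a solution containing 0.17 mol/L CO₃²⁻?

Each salt precipitates once Q = Ksp for that salt.
Ce₂(CO₃)₃(s) ⇌ 2 Ce³⁺(aq) + 3 CO₃²⁻(aq)
Ksp = [Ce³⁺]^2[CO₃²⁻]^3 = [Ce³⁺]^2(0.17)^3
[Ce³⁺]^2 = 8.4×10⁻³⁵ / (0.17)^3 = 1.7×10⁻³²
[Ce³⁺] = 1.3×10⁻¹⁶ mol/L

1.3×10⁻¹⁶ M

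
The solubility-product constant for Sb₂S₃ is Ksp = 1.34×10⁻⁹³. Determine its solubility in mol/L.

Sb₂S₃(s) ⇌ 2 Sb³⁺(aq) + 3 S²⁻(aq)
If s mol/L of Sb₂S₃ dissolves, [Sb³⁺] = 2s and [S²⁻] = 3s.
Ksp = [Sb³⁺]^2[S²⁻]^3 = (2s)^2 · (3s)^3 = 108s^5
108s^5 = 1.34×10⁻⁹³  ⇒  s^5 = 1.24×10⁻⁹⁵
s = 1.04×10⁻¹⁹ mol L⁻¹

1.04×10⁻¹⁹ M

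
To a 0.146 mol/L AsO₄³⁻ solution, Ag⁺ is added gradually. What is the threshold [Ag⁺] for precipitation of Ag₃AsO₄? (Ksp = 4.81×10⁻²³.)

6.91×10⁻⁸ M

Precipitation begins when Q = Ksp.
Ag₃AsO₄(s) ⇌ 3 Ag⁺(aq) + AsO₄³⁻(aq)
Ksp = [Ag⁺]^3[AsO₄³⁻] = [Ag⁺]^3(0.146)
[Ag⁺]^3 = 4.81×10⁻²³ / (0.146) = 3.29×10⁻²²
[Ag⁺] = 6.91×10⁻⁸ mol/L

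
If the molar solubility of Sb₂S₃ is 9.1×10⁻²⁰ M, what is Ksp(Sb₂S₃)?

Ksp = 6.7×10⁻⁹⁴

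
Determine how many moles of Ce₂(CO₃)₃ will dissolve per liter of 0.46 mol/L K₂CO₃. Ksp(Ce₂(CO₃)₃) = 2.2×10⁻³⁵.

Ce₂(CO₃)₃(s) ⇌ 2 Ce³⁺(aq) + 3 CO₃²⁻(aq)
Let s be the solubility of Ce₂(CO₃)₃ here. The common ion gives [CO₃²⁻] ≈ 0.46 mol/L, and [Ce³⁺] = 2s.
Ksp = [Ce³⁺]^2[CO₃²⁻]^3 = (2s)^2(0.46)^3
(2s)^2 = 2.2×10⁻³⁵ / (0.46)^3 = 2.3×10⁻³⁴
s = 7.5×10⁻¹⁸ mol/L

7.5×10⁻¹⁸ M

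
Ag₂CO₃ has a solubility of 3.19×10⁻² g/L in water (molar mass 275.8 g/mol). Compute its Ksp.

Ksp = 6.19×10⁻¹²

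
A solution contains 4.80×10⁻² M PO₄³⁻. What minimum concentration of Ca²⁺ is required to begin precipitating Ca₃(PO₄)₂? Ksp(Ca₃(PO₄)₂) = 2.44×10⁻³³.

Precipitation of each salt begins when its ion product equals Ksp.
Ca₃(PO₄)₂(s) ⇌ 3 Ca²⁺(aq) + 2 PO₄³⁻(aq)
Ksp = [Ca²⁺]^3[PO₄³⁻]^2 = [Ca²⁺]^3(4.80×10⁻²)^2
[Ca²⁺]^3 = 2.44×10⁻³³ / (4.80×10⁻²)^2 = 1.06×10⁻³⁰
[Ca²⁺] = 1.02×10⁻¹⁰ M

1.02×10⁻¹⁰ M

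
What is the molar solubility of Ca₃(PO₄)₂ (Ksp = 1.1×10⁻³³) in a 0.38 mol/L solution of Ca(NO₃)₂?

7.1×10⁻¹⁷ M

Ca₃(PO₄)₂(s) ⇌ 3 Ca²⁺(aq) + 2 PO₄³⁻(aq)
Ca²⁺ is already present at 0.38 mol/L. If s mol/L of Ca₃(PO₄)₂ dissolves, [PO₄³⁻] = 2s while [Ca²⁺] ≈ 0.38 mol/L.
Ksp = [Ca²⁺]^3[PO₄³⁻]^2 = (0.38)^3(2s)^2
(2s)^2 = 1.1×10⁻³³ / (0.38)^3 = 2.0×10⁻³²
s = 7.1×10⁻¹⁷ mol/L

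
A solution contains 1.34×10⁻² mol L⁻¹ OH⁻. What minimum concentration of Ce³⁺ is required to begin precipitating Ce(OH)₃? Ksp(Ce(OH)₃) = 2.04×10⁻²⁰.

8.48×10⁻¹⁵ M

The threshold for precipitation is Q = Ksp.
Ce(OH)₃(s) ⇌ Ce³⁺(aq) + 3 OH⁻(aq)
Ksp = [Ce³⁺][OH⁻]^3 = [Ce³⁺](1.34×10⁻²)^3
[Ce³⁺] = 2.04×10⁻²⁰ / (1.34×10⁻²)^3 = 8.48×10⁻¹⁵
[Ce³⁺] = 8.48×10⁻¹⁵ mol L⁻¹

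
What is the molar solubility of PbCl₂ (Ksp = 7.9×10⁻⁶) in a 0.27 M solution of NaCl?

PbCl₂(s) ⇌ Pb²⁺(aq) + 2 Cl⁻(aq)
Let s be the solubility of PbCl₂ here. The common ion gives [Cl⁻] ≈ 0.27 M, and [Pb²⁺] = s.
Ksp = [Pb²⁺][Cl⁻]^2 = s(0.27)^2
s = 7.9×10⁻⁶ / (0.27)^2 = 1.1×10⁻⁴
s = 1.1×10⁻⁴ M

1.1×10⁻⁴ M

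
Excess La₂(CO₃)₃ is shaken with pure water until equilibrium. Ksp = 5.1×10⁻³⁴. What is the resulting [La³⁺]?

La₂(CO₃)₃(s) ⇌ 2 La³⁺(aq) + 3 CO₃²⁻(aq)
If s mol/L of La₂(CO₃)₃ dissolves, [La³⁺] = 2s and [CO₃²⁻] = 3s.
Ksp = [La³⁺]^2[CO₃²⁻]^3 = (2s)^2 · (3s)^3 = 108s^5 = 5.1×10⁻³⁴
s = 8.6×10⁻⁸ mol/L
[La³⁺] = 2s = 1.7×10⁻⁷ mol/L

1.7×10⁻⁷ M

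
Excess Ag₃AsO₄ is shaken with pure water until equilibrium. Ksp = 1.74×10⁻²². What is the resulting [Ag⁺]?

4.78×10⁻⁶ M

Ag₃AsO₄(s) ⇌ 3 Ag⁺(aq) + AsO₄³⁻(aq)
With molar solubility s: [Ag⁺] = 3s, [AsO₄³⁻] = s.
Ksp = [Ag⁺]^3[AsO₄³⁻] = (3s)^3 · s = 27s^4 = 1.74×10⁻²²
s = 1.59×10⁻⁶ mol L⁻¹
[Ag⁺] = 3s = 4.78×10⁻⁶ mol L⁻¹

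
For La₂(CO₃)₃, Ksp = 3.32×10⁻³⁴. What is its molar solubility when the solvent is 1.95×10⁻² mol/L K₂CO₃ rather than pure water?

La₂(CO₃)₃(s) ⇌ 2 La³⁺(aq) + 3 CO₃²⁻(aq)
The solution already contains CO₃²⁻ at 1.95×10⁻² mol/L. Let s be the molar solubility of La₂(CO₃)₃.
[CO₃²⁻] ≈ 1.95×10⁻² mol/L (common ion dominates); [La³⁺] = 2s.
Ksp = [La³⁺]^2[CO₃²⁻]^3 = (2s)^2(1.95×10⁻²)^3
(2s)^2 = 3.32×10⁻³⁴ / (1.95×10⁻²)^3 = 4.48×10⁻²⁹
s = 3.35×10⁻¹⁵ mol/L

3.35×10⁻¹⁵ M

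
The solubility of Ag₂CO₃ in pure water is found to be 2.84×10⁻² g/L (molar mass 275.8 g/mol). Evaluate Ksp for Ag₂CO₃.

Ksp = 4.37×10⁻¹²

Molar solubility s = (2.84×10⁻² g/L) / (275.8 g/mol) = 1.0297×10⁻⁴ mol/L
Ag₂CO₃(s) ⇌ 2 Ag⁺(aq) + CO₃²⁻(aq)
Let s be the molar solubility. Then [Ag⁺] = 2s and [CO₃²⁻] = s.
Ksp = [Ag⁺]^2[CO₃²⁻] = (2s)^2 · s = 4s^3
Ksp = 4 × (1.0297×10⁻⁴)^3 = 4.37×10⁻¹²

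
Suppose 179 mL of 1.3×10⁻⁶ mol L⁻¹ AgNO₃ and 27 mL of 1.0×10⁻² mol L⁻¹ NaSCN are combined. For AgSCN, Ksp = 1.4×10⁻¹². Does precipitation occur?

Yes

After mixing, V = 179 mL + 27 mL = 206 mL.
[Ag⁺] = (1.3×10⁻⁶)(179)/206 = 1.1×10⁻⁶ mol L⁻¹
[SCN⁻] = (1.0×10⁻²)(27)/206 = 1.3×10⁻³ mol L⁻¹
Q = [Ag⁺][SCN⁻] = 1.5×10⁻⁹
Q = 1.5×10⁻⁹ > Ksp = 1.4×10⁻¹², so the solution is supersaturated and AgSCN precipitates.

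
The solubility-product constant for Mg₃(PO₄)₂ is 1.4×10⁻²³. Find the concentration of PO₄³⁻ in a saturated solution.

Mg₃(PO₄)₂(s) ⇌ 3 Mg²⁺(aq) + 2 PO₄³⁻(aq)
For each mole of Mg₃(PO₄)₂ that dissolves per liter, [Mg²⁺] = 3s and [PO₄³⁻] = 2s; let s denote this solubility.
Ksp = [Mg²⁺]^3[PO₄³⁻]^2 = (3s)^3 · (2s)^2 = 108s^5 = 1.4×10⁻²³
s = 1.1×10⁻⁵ mol/L
[PO₄³⁻] = 2s = 2.1×10⁻⁵ mol/L

2.1×10⁻⁵ M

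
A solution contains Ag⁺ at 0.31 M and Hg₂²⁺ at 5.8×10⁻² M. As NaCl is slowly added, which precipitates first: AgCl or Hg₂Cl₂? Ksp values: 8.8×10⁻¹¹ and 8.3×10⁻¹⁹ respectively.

AgCl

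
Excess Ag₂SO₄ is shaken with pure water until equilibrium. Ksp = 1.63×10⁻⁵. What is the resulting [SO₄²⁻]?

1.60×10⁻² M

Ag₂SO₄(s) ⇌ 2 Ag⁺(aq) + SO₄²⁻(aq)
For each mole of Ag₂SO₄ that dissolves per liter, [Ag⁺] = 2s and [SO₄²⁻] = s; let s denote this solubility.
Ksp = [Ag⁺]^2[SO₄²⁻] = (2s)^2 · s = 4s^3 = 1.63×10⁻⁵
s = 1.60×10⁻² mol/L
[SO₄²⁻] = s = 1.60×10⁻² mol/L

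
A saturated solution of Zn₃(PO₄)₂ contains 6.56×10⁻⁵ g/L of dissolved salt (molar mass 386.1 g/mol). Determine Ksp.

Ksp = 1.53×10⁻³²

s = (6.56×10⁻⁵ g L⁻¹)/(386.1 g mol⁻¹) = 1.6990×10⁻⁷ M
Zn₃(PO₄)₂(s) ⇌ 3 Zn²⁺(aq) + 2 PO₄³⁻(aq)
Call the molar solubility s, so that [Zn²⁺] = 3s and [PO₄³⁻] = 2s.
Ksp = [Zn²⁺]^3[PO₄³⁻]^2 = (3s)^3 · (2s)^2 = 108s^5
Ksp = 108 × (1.6990×10⁻⁷)^5 = 1.53×10⁻³²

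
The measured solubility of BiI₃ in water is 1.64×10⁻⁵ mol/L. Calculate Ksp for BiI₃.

BiI₃(s) ⇌ Bi³⁺(aq) + 3 I⁻(aq)
For each mole of BiI₃ that dissolves per liter, [Bi³⁺] = s and [I⁻] = 3s; let s denote this solubility.
Ksp = [Bi³⁺][I⁻]^3 = s · (3s)^3 = 27s^4
Ksp = 27 × (1.64×10⁻⁵)^4 = 1.95×10⁻¹⁸

Ksp = 1.95×10⁻¹⁸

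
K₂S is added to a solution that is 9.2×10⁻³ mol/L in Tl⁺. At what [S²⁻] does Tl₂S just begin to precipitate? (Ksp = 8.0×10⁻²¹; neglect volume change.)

9.5×10⁻¹⁷ M

Each salt precipitates once Q = Ksp for that salt.
Tl₂S(s) ⇌ 2 Tl⁺(aq) + S²⁻(aq)
Ksp = [Tl⁺]^2[S²⁻] = [S²⁻](9.2×10⁻³)^2
[S²⁻] = 8.0×10⁻²¹ / (9.2×10⁻³)^2 = 9.5×10⁻¹⁷
[S²⁻] = 9.5×10⁻¹⁷ mol/L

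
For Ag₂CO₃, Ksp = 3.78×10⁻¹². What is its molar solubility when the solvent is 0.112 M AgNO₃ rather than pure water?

3.01×10⁻¹⁰ M

Ag₂CO₃(s) ⇌ 2 Ag⁺(aq) + CO₃²⁻(aq)
Let s be the solubility of Ag₂CO₃ here. The common ion gives [Ag⁺] ≈ 0.112 M, and [CO₃²⁻] = s.
Ksp = [Ag⁺]^2[CO₃²⁻] = (0.112)^2s
s = 3.78×10⁻¹² / (0.112)^2 = 3.01×10⁻¹⁰
s = 3.01×10⁻¹⁰ M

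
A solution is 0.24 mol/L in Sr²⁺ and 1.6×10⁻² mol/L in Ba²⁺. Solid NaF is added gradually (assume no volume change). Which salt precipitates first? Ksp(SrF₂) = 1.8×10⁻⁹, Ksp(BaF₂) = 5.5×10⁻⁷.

SrF₂

Precipitation begins when Q = Ksp.
For SrF₂: [F⁻] = (Ksp/[Sr²⁺])^(1/2) = 8.7×10⁻⁵ mol/L
For BaF₂: [F⁻] = (Ksp/[Ba²⁺])^(1/2) = 5.9×10⁻³ mol/L
Since SrF₂ needs less F⁻ to reach saturation, it precipitates first.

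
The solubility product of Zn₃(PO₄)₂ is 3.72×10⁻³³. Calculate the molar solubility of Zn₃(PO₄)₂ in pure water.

1.28×10⁻⁷ M

Zn₃(PO₄)₂(s) ⇌ 3 Zn²⁺(aq) + 2 PO₄³⁻(aq)
Let s be the molar solubility. Then [Zn²⁺] = 3s and [PO₄³⁻] = 2s.
Ksp = [Zn²⁺]^3[PO₄³⁻]^2 = (3s)^3 · (2s)^2 = 108s^5
108s^5 = 3.72×10⁻³³  ⇒  s^5 = 3.44×10⁻³⁵
s = 1.28×10⁻⁷ mol/L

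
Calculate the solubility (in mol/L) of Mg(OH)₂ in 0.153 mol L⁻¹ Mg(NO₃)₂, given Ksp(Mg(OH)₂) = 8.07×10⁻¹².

3.63×10⁻⁶ M

Mg(OH)₂(s) ⇌ Mg²⁺(aq) + 2 OH⁻(aq)
Let s be the solubility of Mg(OH)₂ here. The common ion gives [Mg²⁺] ≈ 0.153 mol L⁻¹, and [OH⁻] = 2s.
Ksp = [Mg²⁺][OH⁻]^2 = (0.153)(2s)^2
(2s)^2 = 8.07×10⁻¹² / (0.153) = 5.27×10⁻¹¹
s = 3.63×10⁻⁶ mol L⁻¹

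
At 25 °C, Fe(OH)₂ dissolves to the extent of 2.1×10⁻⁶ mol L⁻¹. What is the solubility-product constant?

Ksp = 3.7×10⁻¹⁷

Fe(OH)₂(s) ⇌ Fe²⁺(aq) + 2 OH⁻(aq)
For each mole of Fe(OH)₂ that dissolves per liter, [Fe²⁺] = s and [OH⁻] = 2s; let s denote this solubility.
Ksp = [Fe²⁺][OH⁻]^2 = s · (2s)^2 = 4s^3
Ksp = 4 × (2.1×10⁻⁶)^3 = 3.7×10⁻¹⁷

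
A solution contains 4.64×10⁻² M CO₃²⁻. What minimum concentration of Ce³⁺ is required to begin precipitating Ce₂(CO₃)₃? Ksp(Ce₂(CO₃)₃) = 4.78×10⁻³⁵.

Each salt precipitates once Q = Ksp for that salt.
Ce₂(CO₃)₃(s) ⇌ 2 Ce³⁺(aq) + 3 CO₃²⁻(aq)
Ksp = [Ce³⁺]^2[CO₃²⁻]^3 = [Ce³⁺]^2(4.64×10⁻²)^3
[Ce³⁺]^2 = 4.78×10⁻³⁵ / (4.64×10⁻²)^3 = 4.78×10⁻³¹
[Ce³⁺] = 6.92×10⁻¹⁶ M

6.92×10⁻¹⁶ M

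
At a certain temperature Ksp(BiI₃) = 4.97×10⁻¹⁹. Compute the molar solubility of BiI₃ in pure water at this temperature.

BiI₃(s) ⇌ Bi³⁺(aq) + 3 I⁻(aq)
Call the molar solubility s, so that [Bi³⁺] = s and [I⁻] = 3s.
Ksp = [Bi³⁺][I⁻]^3 = s · (3s)^3 = 27s^4
27s^4 = 4.97×10⁻¹⁹  ⇒  s^4 = 1.84×10⁻²⁰
s = (1.84×10⁻²⁰)^(1/4) = 1.16×10⁻⁵ M

1.16×10⁻⁵ M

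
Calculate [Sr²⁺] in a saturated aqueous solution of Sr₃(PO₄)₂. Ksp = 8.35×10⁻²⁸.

Sr₃(PO₄)₂(s) ⇌ 3 Sr²⁺(aq) + 2 PO₄³⁻(aq)
If s mol/L of Sr₃(PO₄)₂ dissolves, [Sr²⁺] = 3s and [PO₄³⁻] = 2s.
Ksp = [Sr²⁺]^3[PO₄³⁻]^2 = (3s)^3 · (2s)^2 = 108s^5 = 8.35×10⁻²⁸
s = 1.51×10⁻⁶ mol L⁻¹
[Sr²⁺] = 3s = 4.52×10⁻⁶ mol L⁻¹

4.52×10⁻⁶ M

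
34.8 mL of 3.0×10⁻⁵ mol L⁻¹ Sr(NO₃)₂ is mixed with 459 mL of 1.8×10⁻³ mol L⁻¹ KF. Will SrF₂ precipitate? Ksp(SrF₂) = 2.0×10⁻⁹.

No

After mixing, V = 34.8 mL + 459 mL = 493.8 mL.
[Sr²⁺] = (3.0×10⁻⁵)(34.8)/493.8 = 2.1×10⁻⁶ mol L⁻¹
[F⁻] = (1.8×10⁻³)(459)/493.8 = 1.7×10⁻³ mol L⁻¹
Q = [Sr²⁺][F⁻]^2 = 5.9×10⁻¹²
Since Q (5.9×10⁻¹²) is less than Ksp (2.0×10⁻⁹), no SrF₂ precipitates.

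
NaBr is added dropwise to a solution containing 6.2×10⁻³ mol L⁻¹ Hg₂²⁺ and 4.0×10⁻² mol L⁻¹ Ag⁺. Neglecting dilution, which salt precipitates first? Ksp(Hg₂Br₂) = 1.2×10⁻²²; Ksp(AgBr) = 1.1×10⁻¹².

AgBr

The threshold for precipitation is Q = Ksp.
For Hg₂Br₂: [Br⁻] = (Ksp/[Hg₂²⁺])^(1/2) = 1.4×10⁻¹⁰ mol L⁻¹
For AgBr: [Br⁻] = (Ksp/[Ag⁺]) = 2.8×10⁻¹¹ mol L⁻¹
Since AgBr needs less Br⁻ to reach saturation, it precipitates first.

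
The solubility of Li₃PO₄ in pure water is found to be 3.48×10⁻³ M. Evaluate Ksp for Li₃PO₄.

Li₃PO₄(s) ⇌ 3 Li⁺(aq) + PO₄³⁻(aq)
For each mole of Li₃PO₄ that dissolves per liter, [Li⁺] = 3s and [PO₄³⁻] = s; let s denote this solubility.
Ksp = [Li⁺]^3[PO₄³⁻] = (3s)^3 · s = 27s^4
Ksp = 27 × (3.48×10⁻³)^4 = 3.96×10⁻⁹

Ksp = 3.96×10⁻⁹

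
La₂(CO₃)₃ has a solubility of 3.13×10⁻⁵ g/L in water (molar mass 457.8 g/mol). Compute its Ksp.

s = (3.13×10⁻⁵ g L⁻¹)/(457.8 g mol⁻¹) = 6.8370×10⁻⁸ M
La₂(CO₃)₃(s) ⇌ 2 La³⁺(aq) + 3 CO₃²⁻(aq)
If s mol/L of La₂(CO₃)₃ dissolves, [La³⁺] = 2s and [CO₃²⁻] = 3s.
Ksp = [La³⁺]^2[CO₃²⁻]^3 = (2s)^2 · (3s)^3 = 108s^5
Ksp = 108 × (6.8370×10⁻⁸)^5 = 1.61×10⁻³⁴

Ksp = 1.61×10⁻³⁴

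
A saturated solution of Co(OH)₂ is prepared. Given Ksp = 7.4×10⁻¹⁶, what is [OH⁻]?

Co(OH)₂(s) ⇌ Co²⁺(aq) + 2 OH⁻(aq)
If s mol/L of Co(OH)₂ dissolves, [Co²⁺] = s and [OH⁻] = 2s.
Ksp = [Co²⁺][OH⁻]^2 = s · (2s)^2 = 4s^3 = 7.4×10⁻¹⁶
s = 5.7×10⁻⁶ mol L⁻¹
[OH⁻] = 2s = 1.1×10⁻⁵ mol L⁻¹

1.1×10⁻⁵ M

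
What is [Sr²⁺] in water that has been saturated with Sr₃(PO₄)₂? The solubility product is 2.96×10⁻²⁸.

Sr₃(PO₄)₂(s) ⇌ 3 Sr²⁺(aq) + 2 PO₄³⁻(aq)
Let s be the molar solubility. Then [Sr²⁺] = 3s and [PO₄³⁻] = 2s.
Ksp = [Sr²⁺]^3[PO₄³⁻]^2 = (3s)^3 · (2s)^2 = 108s^5 = 2.96×10⁻²⁸
s = 1.22×10⁻⁶ mol/L
[Sr²⁺] = 3s = 3.67×10⁻⁶ mol/L

3.67×10⁻⁶ M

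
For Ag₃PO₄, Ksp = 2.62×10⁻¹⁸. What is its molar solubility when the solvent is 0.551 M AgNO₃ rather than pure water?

Ag₃PO₄(s) ⇌ 3 Ag⁺(aq) + PO₄³⁻(aq)
The solution already contains Ag⁺ at 0.551 M. Let s be the molar solubility of Ag₃PO₄.
[Ag⁺] ≈ 0.551 M (common ion dominates); [PO₄³⁻] = s.
Ksp = [Ag⁺]^3[PO₄³⁻] = (0.551)^3s
s = 2.62×10⁻¹⁸ / (0.551)^3 = 1.57×10⁻¹⁷
s = 1.57×10⁻¹⁷ M

1.57×10⁻¹⁷ M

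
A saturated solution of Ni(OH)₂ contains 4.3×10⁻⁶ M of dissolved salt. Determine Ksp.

Ni(OH)₂(s) ⇌ Ni²⁺(aq) + 2 OH⁻(aq)
Let s be the molar solubility. Then [Ni²⁺] = s and [OH⁻] = 2s.
Ksp = [Ni²⁺][OH⁻]^2 = s · (2s)^2 = 4s^3
Ksp = 4 × (4.3×10⁻⁶)^3 = 3.2×10⁻¹⁶

Ksp = 3.2×10⁻¹⁶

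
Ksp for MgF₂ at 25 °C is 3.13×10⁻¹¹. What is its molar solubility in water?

MgF₂(s) ⇌ Mg²⁺(aq) + 2 F⁻(aq)
If s mol/L of MgF₂ dissolves, [Mg²⁺] = s and [F⁻] = 2s.
Ksp = [Mg²⁺][F⁻]^2 = s · (2s)^2 = 4s^3
4s^3 = 3.13×10⁻¹¹  ⇒  s^3 = 7.83×10⁻¹²
s = 1.99×10⁻⁴ M

1.99×10⁻⁴ M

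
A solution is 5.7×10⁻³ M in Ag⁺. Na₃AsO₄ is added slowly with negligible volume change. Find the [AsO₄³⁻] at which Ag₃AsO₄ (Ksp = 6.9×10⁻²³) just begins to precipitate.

3.7×10⁻¹⁶ M

Each salt precipitates once Q = Ksp for that salt.
Ag₃AsO₄(s) ⇌ 3 Ag⁺(aq) + AsO₄³⁻(aq)
Ksp = [Ag⁺]^3[AsO₄³⁻] = [AsO₄³⁻](5.7×10⁻³)^3
[AsO₄³⁻] = 6.9×10⁻²³ / (5.7×10⁻³)^3 = 3.7×10⁻¹⁶
[AsO₄³⁻] = 3.7×10⁻¹⁶ M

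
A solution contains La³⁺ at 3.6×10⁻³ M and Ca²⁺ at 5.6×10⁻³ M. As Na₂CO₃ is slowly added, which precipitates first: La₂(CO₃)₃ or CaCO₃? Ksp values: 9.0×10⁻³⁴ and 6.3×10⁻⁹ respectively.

Precipitation begins when Q = Ksp.
For La₂(CO₃)₃: [CO₃²⁻] = (Ksp/[La³⁺]^2)^(1/3) = 4.1×10⁻¹⁰ M
For CaCO₃: [CO₃²⁻] = (Ksp/[Ca²⁺]) = 1.1×10⁻⁶ M
Since La₂(CO₃)₃ needs less CO₃²⁻ to reach saturation, it precipitates first.

La₂(CO₃)₃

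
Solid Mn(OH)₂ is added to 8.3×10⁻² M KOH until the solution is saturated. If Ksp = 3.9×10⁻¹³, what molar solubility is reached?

5.7×10⁻¹¹ M

Mn(OH)₂(s) ⇌ Mn²⁺(aq) + 2 OH⁻(aq)
The solution already contains OH⁻ at 8.3×10⁻² M. Let s be the molar solubility of Mn(OH)₂.
[OH⁻] ≈ 8.3×10⁻² M (common ion dominates); [Mn²⁺] = s.
Ksp = [Mn²⁺][OH⁻]^2 = s(8.3×10⁻²)^2
s = 3.9×10⁻¹³ / (8.3×10⁻²)^2 = 5.7×10⁻¹¹
s = 5.7×10⁻¹¹ M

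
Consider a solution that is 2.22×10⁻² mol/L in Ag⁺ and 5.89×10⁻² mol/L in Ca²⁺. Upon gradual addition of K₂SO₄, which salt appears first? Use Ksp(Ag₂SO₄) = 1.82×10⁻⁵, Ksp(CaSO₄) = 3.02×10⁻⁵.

The threshold for precipitation is Q = Ksp.
For Ag₂SO₄: [SO₄²⁻] = (Ksp/[Ag⁺]^2) = 3.69×10⁻² mol/L
For CaSO₄: [SO₄²⁻] = (Ksp/[Ca²⁺]) = 5.13×10⁻⁴ mol/L
CaSO₄ requires the lower [SO₄²⁻], so it precipitates first.

CaSO₄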